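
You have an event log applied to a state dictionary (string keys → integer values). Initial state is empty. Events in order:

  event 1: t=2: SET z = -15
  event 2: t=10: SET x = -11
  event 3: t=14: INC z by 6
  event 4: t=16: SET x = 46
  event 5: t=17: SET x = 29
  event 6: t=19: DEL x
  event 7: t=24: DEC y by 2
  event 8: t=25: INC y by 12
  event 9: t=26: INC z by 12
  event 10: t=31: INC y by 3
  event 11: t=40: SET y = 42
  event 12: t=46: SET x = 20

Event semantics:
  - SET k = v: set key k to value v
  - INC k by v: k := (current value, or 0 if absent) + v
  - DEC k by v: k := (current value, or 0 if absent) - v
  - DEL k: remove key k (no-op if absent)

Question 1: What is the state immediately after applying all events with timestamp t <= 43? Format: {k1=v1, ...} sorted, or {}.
Apply events with t <= 43 (11 events):
  after event 1 (t=2: SET z = -15): {z=-15}
  after event 2 (t=10: SET x = -11): {x=-11, z=-15}
  after event 3 (t=14: INC z by 6): {x=-11, z=-9}
  after event 4 (t=16: SET x = 46): {x=46, z=-9}
  after event 5 (t=17: SET x = 29): {x=29, z=-9}
  after event 6 (t=19: DEL x): {z=-9}
  after event 7 (t=24: DEC y by 2): {y=-2, z=-9}
  after event 8 (t=25: INC y by 12): {y=10, z=-9}
  after event 9 (t=26: INC z by 12): {y=10, z=3}
  after event 10 (t=31: INC y by 3): {y=13, z=3}
  after event 11 (t=40: SET y = 42): {y=42, z=3}

Answer: {y=42, z=3}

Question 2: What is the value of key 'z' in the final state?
Track key 'z' through all 12 events:
  event 1 (t=2: SET z = -15): z (absent) -> -15
  event 2 (t=10: SET x = -11): z unchanged
  event 3 (t=14: INC z by 6): z -15 -> -9
  event 4 (t=16: SET x = 46): z unchanged
  event 5 (t=17: SET x = 29): z unchanged
  event 6 (t=19: DEL x): z unchanged
  event 7 (t=24: DEC y by 2): z unchanged
  event 8 (t=25: INC y by 12): z unchanged
  event 9 (t=26: INC z by 12): z -9 -> 3
  event 10 (t=31: INC y by 3): z unchanged
  event 11 (t=40: SET y = 42): z unchanged
  event 12 (t=46: SET x = 20): z unchanged
Final: z = 3

Answer: 3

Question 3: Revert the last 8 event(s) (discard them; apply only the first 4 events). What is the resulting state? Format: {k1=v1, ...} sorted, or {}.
Answer: {x=46, z=-9}

Derivation:
Keep first 4 events (discard last 8):
  after event 1 (t=2: SET z = -15): {z=-15}
  after event 2 (t=10: SET x = -11): {x=-11, z=-15}
  after event 3 (t=14: INC z by 6): {x=-11, z=-9}
  after event 4 (t=16: SET x = 46): {x=46, z=-9}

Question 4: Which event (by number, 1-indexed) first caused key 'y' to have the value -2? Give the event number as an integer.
Answer: 7

Derivation:
Looking for first event where y becomes -2:
  event 7: y (absent) -> -2  <-- first match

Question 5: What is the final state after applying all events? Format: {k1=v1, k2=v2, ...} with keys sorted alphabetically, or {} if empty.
  after event 1 (t=2: SET z = -15): {z=-15}
  after event 2 (t=10: SET x = -11): {x=-11, z=-15}
  after event 3 (t=14: INC z by 6): {x=-11, z=-9}
  after event 4 (t=16: SET x = 46): {x=46, z=-9}
  after event 5 (t=17: SET x = 29): {x=29, z=-9}
  after event 6 (t=19: DEL x): {z=-9}
  after event 7 (t=24: DEC y by 2): {y=-2, z=-9}
  after event 8 (t=25: INC y by 12): {y=10, z=-9}
  after event 9 (t=26: INC z by 12): {y=10, z=3}
  after event 10 (t=31: INC y by 3): {y=13, z=3}
  after event 11 (t=40: SET y = 42): {y=42, z=3}
  after event 12 (t=46: SET x = 20): {x=20, y=42, z=3}

Answer: {x=20, y=42, z=3}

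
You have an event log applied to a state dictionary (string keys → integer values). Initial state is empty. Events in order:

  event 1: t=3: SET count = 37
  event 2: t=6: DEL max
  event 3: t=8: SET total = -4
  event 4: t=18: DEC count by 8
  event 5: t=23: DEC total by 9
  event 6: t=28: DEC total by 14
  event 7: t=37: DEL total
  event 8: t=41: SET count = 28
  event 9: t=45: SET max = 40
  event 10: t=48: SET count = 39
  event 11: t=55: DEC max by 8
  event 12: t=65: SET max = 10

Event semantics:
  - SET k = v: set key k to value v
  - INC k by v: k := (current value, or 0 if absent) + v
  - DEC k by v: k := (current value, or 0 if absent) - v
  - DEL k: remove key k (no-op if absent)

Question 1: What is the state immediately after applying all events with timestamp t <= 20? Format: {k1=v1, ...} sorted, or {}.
Answer: {count=29, total=-4}

Derivation:
Apply events with t <= 20 (4 events):
  after event 1 (t=3: SET count = 37): {count=37}
  after event 2 (t=6: DEL max): {count=37}
  after event 3 (t=8: SET total = -4): {count=37, total=-4}
  after event 4 (t=18: DEC count by 8): {count=29, total=-4}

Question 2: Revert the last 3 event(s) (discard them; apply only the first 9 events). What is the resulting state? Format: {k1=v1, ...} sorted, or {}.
Keep first 9 events (discard last 3):
  after event 1 (t=3: SET count = 37): {count=37}
  after event 2 (t=6: DEL max): {count=37}
  after event 3 (t=8: SET total = -4): {count=37, total=-4}
  after event 4 (t=18: DEC count by 8): {count=29, total=-4}
  after event 5 (t=23: DEC total by 9): {count=29, total=-13}
  after event 6 (t=28: DEC total by 14): {count=29, total=-27}
  after event 7 (t=37: DEL total): {count=29}
  after event 8 (t=41: SET count = 28): {count=28}
  after event 9 (t=45: SET max = 40): {count=28, max=40}

Answer: {count=28, max=40}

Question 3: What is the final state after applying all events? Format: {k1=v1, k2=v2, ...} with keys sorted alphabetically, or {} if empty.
  after event 1 (t=3: SET count = 37): {count=37}
  after event 2 (t=6: DEL max): {count=37}
  after event 3 (t=8: SET total = -4): {count=37, total=-4}
  after event 4 (t=18: DEC count by 8): {count=29, total=-4}
  after event 5 (t=23: DEC total by 9): {count=29, total=-13}
  after event 6 (t=28: DEC total by 14): {count=29, total=-27}
  after event 7 (t=37: DEL total): {count=29}
  after event 8 (t=41: SET count = 28): {count=28}
  after event 9 (t=45: SET max = 40): {count=28, max=40}
  after event 10 (t=48: SET count = 39): {count=39, max=40}
  after event 11 (t=55: DEC max by 8): {count=39, max=32}
  after event 12 (t=65: SET max = 10): {count=39, max=10}

Answer: {count=39, max=10}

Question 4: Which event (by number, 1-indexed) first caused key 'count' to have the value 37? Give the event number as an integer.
Looking for first event where count becomes 37:
  event 1: count (absent) -> 37  <-- first match

Answer: 1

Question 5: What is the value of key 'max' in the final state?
Track key 'max' through all 12 events:
  event 1 (t=3: SET count = 37): max unchanged
  event 2 (t=6: DEL max): max (absent) -> (absent)
  event 3 (t=8: SET total = -4): max unchanged
  event 4 (t=18: DEC count by 8): max unchanged
  event 5 (t=23: DEC total by 9): max unchanged
  event 6 (t=28: DEC total by 14): max unchanged
  event 7 (t=37: DEL total): max unchanged
  event 8 (t=41: SET count = 28): max unchanged
  event 9 (t=45: SET max = 40): max (absent) -> 40
  event 10 (t=48: SET count = 39): max unchanged
  event 11 (t=55: DEC max by 8): max 40 -> 32
  event 12 (t=65: SET max = 10): max 32 -> 10
Final: max = 10

Answer: 10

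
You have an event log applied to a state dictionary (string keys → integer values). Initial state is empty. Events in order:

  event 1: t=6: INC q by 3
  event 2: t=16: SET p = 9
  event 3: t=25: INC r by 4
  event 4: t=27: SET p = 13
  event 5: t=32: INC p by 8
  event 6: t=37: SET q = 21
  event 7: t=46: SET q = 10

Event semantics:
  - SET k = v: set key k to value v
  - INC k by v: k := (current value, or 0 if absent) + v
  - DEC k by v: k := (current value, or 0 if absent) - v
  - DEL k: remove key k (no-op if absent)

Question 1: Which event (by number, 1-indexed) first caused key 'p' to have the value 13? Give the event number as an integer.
Looking for first event where p becomes 13:
  event 2: p = 9
  event 3: p = 9
  event 4: p 9 -> 13  <-- first match

Answer: 4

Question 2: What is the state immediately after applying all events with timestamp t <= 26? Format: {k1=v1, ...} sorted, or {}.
Answer: {p=9, q=3, r=4}

Derivation:
Apply events with t <= 26 (3 events):
  after event 1 (t=6: INC q by 3): {q=3}
  after event 2 (t=16: SET p = 9): {p=9, q=3}
  after event 3 (t=25: INC r by 4): {p=9, q=3, r=4}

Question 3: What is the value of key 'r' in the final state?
Answer: 4

Derivation:
Track key 'r' through all 7 events:
  event 1 (t=6: INC q by 3): r unchanged
  event 2 (t=16: SET p = 9): r unchanged
  event 3 (t=25: INC r by 4): r (absent) -> 4
  event 4 (t=27: SET p = 13): r unchanged
  event 5 (t=32: INC p by 8): r unchanged
  event 6 (t=37: SET q = 21): r unchanged
  event 7 (t=46: SET q = 10): r unchanged
Final: r = 4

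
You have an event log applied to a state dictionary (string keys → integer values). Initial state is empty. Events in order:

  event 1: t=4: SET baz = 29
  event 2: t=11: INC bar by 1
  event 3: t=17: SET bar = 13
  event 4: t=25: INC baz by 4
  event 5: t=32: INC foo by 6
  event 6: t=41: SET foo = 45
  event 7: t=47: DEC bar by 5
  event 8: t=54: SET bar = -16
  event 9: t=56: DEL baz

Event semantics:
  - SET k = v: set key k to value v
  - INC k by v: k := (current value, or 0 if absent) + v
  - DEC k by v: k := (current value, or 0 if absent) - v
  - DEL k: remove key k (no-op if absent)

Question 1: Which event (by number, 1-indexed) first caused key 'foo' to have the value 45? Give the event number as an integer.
Looking for first event where foo becomes 45:
  event 5: foo = 6
  event 6: foo 6 -> 45  <-- first match

Answer: 6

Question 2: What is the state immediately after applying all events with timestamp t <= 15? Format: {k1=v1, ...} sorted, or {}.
Apply events with t <= 15 (2 events):
  after event 1 (t=4: SET baz = 29): {baz=29}
  after event 2 (t=11: INC bar by 1): {bar=1, baz=29}

Answer: {bar=1, baz=29}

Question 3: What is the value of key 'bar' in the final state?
Track key 'bar' through all 9 events:
  event 1 (t=4: SET baz = 29): bar unchanged
  event 2 (t=11: INC bar by 1): bar (absent) -> 1
  event 3 (t=17: SET bar = 13): bar 1 -> 13
  event 4 (t=25: INC baz by 4): bar unchanged
  event 5 (t=32: INC foo by 6): bar unchanged
  event 6 (t=41: SET foo = 45): bar unchanged
  event 7 (t=47: DEC bar by 5): bar 13 -> 8
  event 8 (t=54: SET bar = -16): bar 8 -> -16
  event 9 (t=56: DEL baz): bar unchanged
Final: bar = -16

Answer: -16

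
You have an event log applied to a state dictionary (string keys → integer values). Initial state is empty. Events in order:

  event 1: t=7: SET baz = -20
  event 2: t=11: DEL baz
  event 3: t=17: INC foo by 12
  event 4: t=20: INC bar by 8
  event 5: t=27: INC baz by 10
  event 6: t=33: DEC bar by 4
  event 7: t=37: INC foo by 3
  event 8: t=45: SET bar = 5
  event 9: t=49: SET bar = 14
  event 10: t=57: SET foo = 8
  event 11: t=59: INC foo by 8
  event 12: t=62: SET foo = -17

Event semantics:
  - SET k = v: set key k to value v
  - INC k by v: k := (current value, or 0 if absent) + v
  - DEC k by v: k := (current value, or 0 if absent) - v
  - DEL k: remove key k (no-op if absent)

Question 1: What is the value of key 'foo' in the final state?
Answer: -17

Derivation:
Track key 'foo' through all 12 events:
  event 1 (t=7: SET baz = -20): foo unchanged
  event 2 (t=11: DEL baz): foo unchanged
  event 3 (t=17: INC foo by 12): foo (absent) -> 12
  event 4 (t=20: INC bar by 8): foo unchanged
  event 5 (t=27: INC baz by 10): foo unchanged
  event 6 (t=33: DEC bar by 4): foo unchanged
  event 7 (t=37: INC foo by 3): foo 12 -> 15
  event 8 (t=45: SET bar = 5): foo unchanged
  event 9 (t=49: SET bar = 14): foo unchanged
  event 10 (t=57: SET foo = 8): foo 15 -> 8
  event 11 (t=59: INC foo by 8): foo 8 -> 16
  event 12 (t=62: SET foo = -17): foo 16 -> -17
Final: foo = -17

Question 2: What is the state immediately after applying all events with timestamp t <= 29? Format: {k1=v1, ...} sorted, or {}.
Answer: {bar=8, baz=10, foo=12}

Derivation:
Apply events with t <= 29 (5 events):
  after event 1 (t=7: SET baz = -20): {baz=-20}
  after event 2 (t=11: DEL baz): {}
  after event 3 (t=17: INC foo by 12): {foo=12}
  after event 4 (t=20: INC bar by 8): {bar=8, foo=12}
  after event 5 (t=27: INC baz by 10): {bar=8, baz=10, foo=12}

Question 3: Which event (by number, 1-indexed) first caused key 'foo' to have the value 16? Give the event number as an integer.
Answer: 11

Derivation:
Looking for first event where foo becomes 16:
  event 3: foo = 12
  event 4: foo = 12
  event 5: foo = 12
  event 6: foo = 12
  event 7: foo = 15
  event 8: foo = 15
  event 9: foo = 15
  event 10: foo = 8
  event 11: foo 8 -> 16  <-- first match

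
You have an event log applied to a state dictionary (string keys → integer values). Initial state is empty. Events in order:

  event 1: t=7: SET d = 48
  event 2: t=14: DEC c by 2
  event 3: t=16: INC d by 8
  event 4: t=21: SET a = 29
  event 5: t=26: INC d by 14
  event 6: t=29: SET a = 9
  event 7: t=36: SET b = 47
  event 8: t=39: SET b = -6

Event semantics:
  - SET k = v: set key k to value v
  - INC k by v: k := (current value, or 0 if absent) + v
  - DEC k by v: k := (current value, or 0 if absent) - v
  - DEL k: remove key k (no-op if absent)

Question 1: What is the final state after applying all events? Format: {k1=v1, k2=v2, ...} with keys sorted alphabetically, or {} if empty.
  after event 1 (t=7: SET d = 48): {d=48}
  after event 2 (t=14: DEC c by 2): {c=-2, d=48}
  after event 3 (t=16: INC d by 8): {c=-2, d=56}
  after event 4 (t=21: SET a = 29): {a=29, c=-2, d=56}
  after event 5 (t=26: INC d by 14): {a=29, c=-2, d=70}
  after event 6 (t=29: SET a = 9): {a=9, c=-2, d=70}
  after event 7 (t=36: SET b = 47): {a=9, b=47, c=-2, d=70}
  after event 8 (t=39: SET b = -6): {a=9, b=-6, c=-2, d=70}

Answer: {a=9, b=-6, c=-2, d=70}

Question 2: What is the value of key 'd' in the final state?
Track key 'd' through all 8 events:
  event 1 (t=7: SET d = 48): d (absent) -> 48
  event 2 (t=14: DEC c by 2): d unchanged
  event 3 (t=16: INC d by 8): d 48 -> 56
  event 4 (t=21: SET a = 29): d unchanged
  event 5 (t=26: INC d by 14): d 56 -> 70
  event 6 (t=29: SET a = 9): d unchanged
  event 7 (t=36: SET b = 47): d unchanged
  event 8 (t=39: SET b = -6): d unchanged
Final: d = 70

Answer: 70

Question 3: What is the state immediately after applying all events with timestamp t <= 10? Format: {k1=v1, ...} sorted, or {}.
Answer: {d=48}

Derivation:
Apply events with t <= 10 (1 events):
  after event 1 (t=7: SET d = 48): {d=48}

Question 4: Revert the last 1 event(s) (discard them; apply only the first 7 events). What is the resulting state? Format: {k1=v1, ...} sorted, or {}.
Answer: {a=9, b=47, c=-2, d=70}

Derivation:
Keep first 7 events (discard last 1):
  after event 1 (t=7: SET d = 48): {d=48}
  after event 2 (t=14: DEC c by 2): {c=-2, d=48}
  after event 3 (t=16: INC d by 8): {c=-2, d=56}
  after event 4 (t=21: SET a = 29): {a=29, c=-2, d=56}
  after event 5 (t=26: INC d by 14): {a=29, c=-2, d=70}
  after event 6 (t=29: SET a = 9): {a=9, c=-2, d=70}
  after event 7 (t=36: SET b = 47): {a=9, b=47, c=-2, d=70}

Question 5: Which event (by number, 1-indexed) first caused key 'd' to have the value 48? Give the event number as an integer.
Answer: 1

Derivation:
Looking for first event where d becomes 48:
  event 1: d (absent) -> 48  <-- first match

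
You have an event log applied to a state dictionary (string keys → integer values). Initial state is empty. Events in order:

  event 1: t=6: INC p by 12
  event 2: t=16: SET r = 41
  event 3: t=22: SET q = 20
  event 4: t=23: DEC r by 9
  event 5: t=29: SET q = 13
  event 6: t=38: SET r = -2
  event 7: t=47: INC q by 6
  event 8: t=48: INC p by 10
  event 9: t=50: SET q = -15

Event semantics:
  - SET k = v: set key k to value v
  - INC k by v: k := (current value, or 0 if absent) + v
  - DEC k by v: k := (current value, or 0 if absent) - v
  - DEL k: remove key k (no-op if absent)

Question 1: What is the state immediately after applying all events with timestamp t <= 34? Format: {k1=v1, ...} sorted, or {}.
Answer: {p=12, q=13, r=32}

Derivation:
Apply events with t <= 34 (5 events):
  after event 1 (t=6: INC p by 12): {p=12}
  after event 2 (t=16: SET r = 41): {p=12, r=41}
  after event 3 (t=22: SET q = 20): {p=12, q=20, r=41}
  after event 4 (t=23: DEC r by 9): {p=12, q=20, r=32}
  after event 5 (t=29: SET q = 13): {p=12, q=13, r=32}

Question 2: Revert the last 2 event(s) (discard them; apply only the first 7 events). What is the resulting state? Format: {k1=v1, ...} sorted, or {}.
Answer: {p=12, q=19, r=-2}

Derivation:
Keep first 7 events (discard last 2):
  after event 1 (t=6: INC p by 12): {p=12}
  after event 2 (t=16: SET r = 41): {p=12, r=41}
  after event 3 (t=22: SET q = 20): {p=12, q=20, r=41}
  after event 4 (t=23: DEC r by 9): {p=12, q=20, r=32}
  after event 5 (t=29: SET q = 13): {p=12, q=13, r=32}
  after event 6 (t=38: SET r = -2): {p=12, q=13, r=-2}
  after event 7 (t=47: INC q by 6): {p=12, q=19, r=-2}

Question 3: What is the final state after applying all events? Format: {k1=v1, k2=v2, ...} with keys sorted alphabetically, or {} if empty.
  after event 1 (t=6: INC p by 12): {p=12}
  after event 2 (t=16: SET r = 41): {p=12, r=41}
  after event 3 (t=22: SET q = 20): {p=12, q=20, r=41}
  after event 4 (t=23: DEC r by 9): {p=12, q=20, r=32}
  after event 5 (t=29: SET q = 13): {p=12, q=13, r=32}
  after event 6 (t=38: SET r = -2): {p=12, q=13, r=-2}
  after event 7 (t=47: INC q by 6): {p=12, q=19, r=-2}
  after event 8 (t=48: INC p by 10): {p=22, q=19, r=-2}
  after event 9 (t=50: SET q = -15): {p=22, q=-15, r=-2}

Answer: {p=22, q=-15, r=-2}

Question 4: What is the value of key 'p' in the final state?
Track key 'p' through all 9 events:
  event 1 (t=6: INC p by 12): p (absent) -> 12
  event 2 (t=16: SET r = 41): p unchanged
  event 3 (t=22: SET q = 20): p unchanged
  event 4 (t=23: DEC r by 9): p unchanged
  event 5 (t=29: SET q = 13): p unchanged
  event 6 (t=38: SET r = -2): p unchanged
  event 7 (t=47: INC q by 6): p unchanged
  event 8 (t=48: INC p by 10): p 12 -> 22
  event 9 (t=50: SET q = -15): p unchanged
Final: p = 22

Answer: 22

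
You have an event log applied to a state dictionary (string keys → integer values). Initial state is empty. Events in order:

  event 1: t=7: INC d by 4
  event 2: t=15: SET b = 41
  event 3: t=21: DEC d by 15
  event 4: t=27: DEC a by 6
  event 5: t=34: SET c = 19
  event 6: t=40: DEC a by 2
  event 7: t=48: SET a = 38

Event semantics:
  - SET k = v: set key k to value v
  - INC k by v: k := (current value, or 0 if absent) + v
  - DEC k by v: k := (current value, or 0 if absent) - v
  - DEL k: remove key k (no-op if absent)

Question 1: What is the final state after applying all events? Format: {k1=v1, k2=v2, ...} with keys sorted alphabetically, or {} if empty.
Answer: {a=38, b=41, c=19, d=-11}

Derivation:
  after event 1 (t=7: INC d by 4): {d=4}
  after event 2 (t=15: SET b = 41): {b=41, d=4}
  after event 3 (t=21: DEC d by 15): {b=41, d=-11}
  after event 4 (t=27: DEC a by 6): {a=-6, b=41, d=-11}
  after event 5 (t=34: SET c = 19): {a=-6, b=41, c=19, d=-11}
  after event 6 (t=40: DEC a by 2): {a=-8, b=41, c=19, d=-11}
  after event 7 (t=48: SET a = 38): {a=38, b=41, c=19, d=-11}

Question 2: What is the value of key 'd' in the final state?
Track key 'd' through all 7 events:
  event 1 (t=7: INC d by 4): d (absent) -> 4
  event 2 (t=15: SET b = 41): d unchanged
  event 3 (t=21: DEC d by 15): d 4 -> -11
  event 4 (t=27: DEC a by 6): d unchanged
  event 5 (t=34: SET c = 19): d unchanged
  event 6 (t=40: DEC a by 2): d unchanged
  event 7 (t=48: SET a = 38): d unchanged
Final: d = -11

Answer: -11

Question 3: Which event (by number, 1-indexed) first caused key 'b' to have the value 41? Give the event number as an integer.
Answer: 2

Derivation:
Looking for first event where b becomes 41:
  event 2: b (absent) -> 41  <-- first match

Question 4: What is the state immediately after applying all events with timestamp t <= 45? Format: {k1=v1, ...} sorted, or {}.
Answer: {a=-8, b=41, c=19, d=-11}

Derivation:
Apply events with t <= 45 (6 events):
  after event 1 (t=7: INC d by 4): {d=4}
  after event 2 (t=15: SET b = 41): {b=41, d=4}
  after event 3 (t=21: DEC d by 15): {b=41, d=-11}
  after event 4 (t=27: DEC a by 6): {a=-6, b=41, d=-11}
  after event 5 (t=34: SET c = 19): {a=-6, b=41, c=19, d=-11}
  after event 6 (t=40: DEC a by 2): {a=-8, b=41, c=19, d=-11}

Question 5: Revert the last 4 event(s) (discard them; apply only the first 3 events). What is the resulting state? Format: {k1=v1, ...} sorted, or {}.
Answer: {b=41, d=-11}

Derivation:
Keep first 3 events (discard last 4):
  after event 1 (t=7: INC d by 4): {d=4}
  after event 2 (t=15: SET b = 41): {b=41, d=4}
  after event 3 (t=21: DEC d by 15): {b=41, d=-11}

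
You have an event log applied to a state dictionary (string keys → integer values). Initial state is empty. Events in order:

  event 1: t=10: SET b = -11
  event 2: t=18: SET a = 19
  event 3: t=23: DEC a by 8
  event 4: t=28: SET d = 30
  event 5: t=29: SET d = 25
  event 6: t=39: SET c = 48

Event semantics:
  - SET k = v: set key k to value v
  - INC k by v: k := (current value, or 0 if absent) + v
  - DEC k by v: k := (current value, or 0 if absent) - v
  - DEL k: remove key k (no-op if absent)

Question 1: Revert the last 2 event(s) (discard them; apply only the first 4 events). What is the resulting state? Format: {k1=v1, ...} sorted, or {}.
Keep first 4 events (discard last 2):
  after event 1 (t=10: SET b = -11): {b=-11}
  after event 2 (t=18: SET a = 19): {a=19, b=-11}
  after event 3 (t=23: DEC a by 8): {a=11, b=-11}
  after event 4 (t=28: SET d = 30): {a=11, b=-11, d=30}

Answer: {a=11, b=-11, d=30}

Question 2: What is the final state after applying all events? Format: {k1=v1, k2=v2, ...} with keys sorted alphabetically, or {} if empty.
  after event 1 (t=10: SET b = -11): {b=-11}
  after event 2 (t=18: SET a = 19): {a=19, b=-11}
  after event 3 (t=23: DEC a by 8): {a=11, b=-11}
  after event 4 (t=28: SET d = 30): {a=11, b=-11, d=30}
  after event 5 (t=29: SET d = 25): {a=11, b=-11, d=25}
  after event 6 (t=39: SET c = 48): {a=11, b=-11, c=48, d=25}

Answer: {a=11, b=-11, c=48, d=25}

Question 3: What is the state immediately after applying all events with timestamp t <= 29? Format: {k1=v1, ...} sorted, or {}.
Apply events with t <= 29 (5 events):
  after event 1 (t=10: SET b = -11): {b=-11}
  after event 2 (t=18: SET a = 19): {a=19, b=-11}
  after event 3 (t=23: DEC a by 8): {a=11, b=-11}
  after event 4 (t=28: SET d = 30): {a=11, b=-11, d=30}
  after event 5 (t=29: SET d = 25): {a=11, b=-11, d=25}

Answer: {a=11, b=-11, d=25}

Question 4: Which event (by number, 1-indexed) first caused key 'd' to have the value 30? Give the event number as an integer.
Answer: 4

Derivation:
Looking for first event where d becomes 30:
  event 4: d (absent) -> 30  <-- first match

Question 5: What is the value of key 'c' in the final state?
Track key 'c' through all 6 events:
  event 1 (t=10: SET b = -11): c unchanged
  event 2 (t=18: SET a = 19): c unchanged
  event 3 (t=23: DEC a by 8): c unchanged
  event 4 (t=28: SET d = 30): c unchanged
  event 5 (t=29: SET d = 25): c unchanged
  event 6 (t=39: SET c = 48): c (absent) -> 48
Final: c = 48

Answer: 48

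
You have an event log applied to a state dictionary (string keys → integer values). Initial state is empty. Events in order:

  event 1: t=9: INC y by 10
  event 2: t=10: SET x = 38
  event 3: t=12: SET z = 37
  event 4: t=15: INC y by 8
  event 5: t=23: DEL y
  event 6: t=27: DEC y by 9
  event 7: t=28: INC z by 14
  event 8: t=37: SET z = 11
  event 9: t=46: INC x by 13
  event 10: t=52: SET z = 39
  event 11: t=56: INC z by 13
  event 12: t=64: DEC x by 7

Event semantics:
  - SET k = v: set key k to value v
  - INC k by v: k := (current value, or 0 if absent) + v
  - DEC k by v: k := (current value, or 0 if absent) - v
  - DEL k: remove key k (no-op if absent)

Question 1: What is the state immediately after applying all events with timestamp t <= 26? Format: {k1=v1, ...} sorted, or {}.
Apply events with t <= 26 (5 events):
  after event 1 (t=9: INC y by 10): {y=10}
  after event 2 (t=10: SET x = 38): {x=38, y=10}
  after event 3 (t=12: SET z = 37): {x=38, y=10, z=37}
  after event 4 (t=15: INC y by 8): {x=38, y=18, z=37}
  after event 5 (t=23: DEL y): {x=38, z=37}

Answer: {x=38, z=37}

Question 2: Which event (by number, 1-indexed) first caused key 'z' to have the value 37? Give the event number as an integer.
Answer: 3

Derivation:
Looking for first event where z becomes 37:
  event 3: z (absent) -> 37  <-- first match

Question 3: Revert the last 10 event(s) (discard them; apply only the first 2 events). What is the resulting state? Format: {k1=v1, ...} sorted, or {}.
Answer: {x=38, y=10}

Derivation:
Keep first 2 events (discard last 10):
  after event 1 (t=9: INC y by 10): {y=10}
  after event 2 (t=10: SET x = 38): {x=38, y=10}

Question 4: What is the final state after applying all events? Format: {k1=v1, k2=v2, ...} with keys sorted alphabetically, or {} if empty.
Answer: {x=44, y=-9, z=52}

Derivation:
  after event 1 (t=9: INC y by 10): {y=10}
  after event 2 (t=10: SET x = 38): {x=38, y=10}
  after event 3 (t=12: SET z = 37): {x=38, y=10, z=37}
  after event 4 (t=15: INC y by 8): {x=38, y=18, z=37}
  after event 5 (t=23: DEL y): {x=38, z=37}
  after event 6 (t=27: DEC y by 9): {x=38, y=-9, z=37}
  after event 7 (t=28: INC z by 14): {x=38, y=-9, z=51}
  after event 8 (t=37: SET z = 11): {x=38, y=-9, z=11}
  after event 9 (t=46: INC x by 13): {x=51, y=-9, z=11}
  after event 10 (t=52: SET z = 39): {x=51, y=-9, z=39}
  after event 11 (t=56: INC z by 13): {x=51, y=-9, z=52}
  after event 12 (t=64: DEC x by 7): {x=44, y=-9, z=52}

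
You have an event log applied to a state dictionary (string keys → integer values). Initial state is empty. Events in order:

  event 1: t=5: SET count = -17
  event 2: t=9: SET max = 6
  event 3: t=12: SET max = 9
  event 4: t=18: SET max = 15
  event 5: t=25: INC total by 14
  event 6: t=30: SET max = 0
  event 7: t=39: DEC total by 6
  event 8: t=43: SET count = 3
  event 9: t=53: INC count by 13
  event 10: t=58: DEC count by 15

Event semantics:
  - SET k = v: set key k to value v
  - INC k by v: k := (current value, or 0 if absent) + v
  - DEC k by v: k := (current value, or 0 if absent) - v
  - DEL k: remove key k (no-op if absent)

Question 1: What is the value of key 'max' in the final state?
Track key 'max' through all 10 events:
  event 1 (t=5: SET count = -17): max unchanged
  event 2 (t=9: SET max = 6): max (absent) -> 6
  event 3 (t=12: SET max = 9): max 6 -> 9
  event 4 (t=18: SET max = 15): max 9 -> 15
  event 5 (t=25: INC total by 14): max unchanged
  event 6 (t=30: SET max = 0): max 15 -> 0
  event 7 (t=39: DEC total by 6): max unchanged
  event 8 (t=43: SET count = 3): max unchanged
  event 9 (t=53: INC count by 13): max unchanged
  event 10 (t=58: DEC count by 15): max unchanged
Final: max = 0

Answer: 0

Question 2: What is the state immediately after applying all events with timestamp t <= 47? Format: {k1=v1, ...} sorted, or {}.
Apply events with t <= 47 (8 events):
  after event 1 (t=5: SET count = -17): {count=-17}
  after event 2 (t=9: SET max = 6): {count=-17, max=6}
  after event 3 (t=12: SET max = 9): {count=-17, max=9}
  after event 4 (t=18: SET max = 15): {count=-17, max=15}
  after event 5 (t=25: INC total by 14): {count=-17, max=15, total=14}
  after event 6 (t=30: SET max = 0): {count=-17, max=0, total=14}
  after event 7 (t=39: DEC total by 6): {count=-17, max=0, total=8}
  after event 8 (t=43: SET count = 3): {count=3, max=0, total=8}

Answer: {count=3, max=0, total=8}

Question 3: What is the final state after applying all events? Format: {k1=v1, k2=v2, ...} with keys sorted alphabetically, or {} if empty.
  after event 1 (t=5: SET count = -17): {count=-17}
  after event 2 (t=9: SET max = 6): {count=-17, max=6}
  after event 3 (t=12: SET max = 9): {count=-17, max=9}
  after event 4 (t=18: SET max = 15): {count=-17, max=15}
  after event 5 (t=25: INC total by 14): {count=-17, max=15, total=14}
  after event 6 (t=30: SET max = 0): {count=-17, max=0, total=14}
  after event 7 (t=39: DEC total by 6): {count=-17, max=0, total=8}
  after event 8 (t=43: SET count = 3): {count=3, max=0, total=8}
  after event 9 (t=53: INC count by 13): {count=16, max=0, total=8}
  after event 10 (t=58: DEC count by 15): {count=1, max=0, total=8}

Answer: {count=1, max=0, total=8}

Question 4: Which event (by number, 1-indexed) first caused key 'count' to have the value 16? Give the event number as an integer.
Looking for first event where count becomes 16:
  event 1: count = -17
  event 2: count = -17
  event 3: count = -17
  event 4: count = -17
  event 5: count = -17
  event 6: count = -17
  event 7: count = -17
  event 8: count = 3
  event 9: count 3 -> 16  <-- first match

Answer: 9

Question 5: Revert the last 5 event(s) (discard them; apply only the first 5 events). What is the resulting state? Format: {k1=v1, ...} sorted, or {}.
Keep first 5 events (discard last 5):
  after event 1 (t=5: SET count = -17): {count=-17}
  after event 2 (t=9: SET max = 6): {count=-17, max=6}
  after event 3 (t=12: SET max = 9): {count=-17, max=9}
  after event 4 (t=18: SET max = 15): {count=-17, max=15}
  after event 5 (t=25: INC total by 14): {count=-17, max=15, total=14}

Answer: {count=-17, max=15, total=14}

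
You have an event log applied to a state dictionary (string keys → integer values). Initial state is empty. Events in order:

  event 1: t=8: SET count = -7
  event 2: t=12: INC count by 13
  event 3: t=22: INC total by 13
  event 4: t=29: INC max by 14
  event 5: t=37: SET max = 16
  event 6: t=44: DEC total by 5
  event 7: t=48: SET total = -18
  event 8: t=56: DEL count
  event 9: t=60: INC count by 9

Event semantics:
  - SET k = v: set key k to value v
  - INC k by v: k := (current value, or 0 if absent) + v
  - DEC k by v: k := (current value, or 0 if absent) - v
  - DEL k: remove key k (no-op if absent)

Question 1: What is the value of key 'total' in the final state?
Track key 'total' through all 9 events:
  event 1 (t=8: SET count = -7): total unchanged
  event 2 (t=12: INC count by 13): total unchanged
  event 3 (t=22: INC total by 13): total (absent) -> 13
  event 4 (t=29: INC max by 14): total unchanged
  event 5 (t=37: SET max = 16): total unchanged
  event 6 (t=44: DEC total by 5): total 13 -> 8
  event 7 (t=48: SET total = -18): total 8 -> -18
  event 8 (t=56: DEL count): total unchanged
  event 9 (t=60: INC count by 9): total unchanged
Final: total = -18

Answer: -18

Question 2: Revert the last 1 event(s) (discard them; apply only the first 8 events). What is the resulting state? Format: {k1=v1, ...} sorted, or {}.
Keep first 8 events (discard last 1):
  after event 1 (t=8: SET count = -7): {count=-7}
  after event 2 (t=12: INC count by 13): {count=6}
  after event 3 (t=22: INC total by 13): {count=6, total=13}
  after event 4 (t=29: INC max by 14): {count=6, max=14, total=13}
  after event 5 (t=37: SET max = 16): {count=6, max=16, total=13}
  after event 6 (t=44: DEC total by 5): {count=6, max=16, total=8}
  after event 7 (t=48: SET total = -18): {count=6, max=16, total=-18}
  after event 8 (t=56: DEL count): {max=16, total=-18}

Answer: {max=16, total=-18}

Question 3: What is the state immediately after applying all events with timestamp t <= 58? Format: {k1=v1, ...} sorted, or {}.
Answer: {max=16, total=-18}

Derivation:
Apply events with t <= 58 (8 events):
  after event 1 (t=8: SET count = -7): {count=-7}
  after event 2 (t=12: INC count by 13): {count=6}
  after event 3 (t=22: INC total by 13): {count=6, total=13}
  after event 4 (t=29: INC max by 14): {count=6, max=14, total=13}
  after event 5 (t=37: SET max = 16): {count=6, max=16, total=13}
  after event 6 (t=44: DEC total by 5): {count=6, max=16, total=8}
  after event 7 (t=48: SET total = -18): {count=6, max=16, total=-18}
  after event 8 (t=56: DEL count): {max=16, total=-18}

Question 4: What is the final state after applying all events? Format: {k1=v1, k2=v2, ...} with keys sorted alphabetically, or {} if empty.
Answer: {count=9, max=16, total=-18}

Derivation:
  after event 1 (t=8: SET count = -7): {count=-7}
  after event 2 (t=12: INC count by 13): {count=6}
  after event 3 (t=22: INC total by 13): {count=6, total=13}
  after event 4 (t=29: INC max by 14): {count=6, max=14, total=13}
  after event 5 (t=37: SET max = 16): {count=6, max=16, total=13}
  after event 6 (t=44: DEC total by 5): {count=6, max=16, total=8}
  after event 7 (t=48: SET total = -18): {count=6, max=16, total=-18}
  after event 8 (t=56: DEL count): {max=16, total=-18}
  after event 9 (t=60: INC count by 9): {count=9, max=16, total=-18}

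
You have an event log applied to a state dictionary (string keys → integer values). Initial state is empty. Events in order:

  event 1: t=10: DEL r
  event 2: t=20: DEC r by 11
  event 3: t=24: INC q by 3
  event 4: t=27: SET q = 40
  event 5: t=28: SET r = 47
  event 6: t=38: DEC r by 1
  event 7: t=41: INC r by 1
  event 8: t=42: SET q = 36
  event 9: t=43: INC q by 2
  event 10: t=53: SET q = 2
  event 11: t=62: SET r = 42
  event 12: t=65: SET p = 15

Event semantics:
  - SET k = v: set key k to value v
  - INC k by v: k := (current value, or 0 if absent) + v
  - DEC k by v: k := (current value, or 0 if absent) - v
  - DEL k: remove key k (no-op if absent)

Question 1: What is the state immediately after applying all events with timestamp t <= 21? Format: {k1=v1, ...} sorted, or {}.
Apply events with t <= 21 (2 events):
  after event 1 (t=10: DEL r): {}
  after event 2 (t=20: DEC r by 11): {r=-11}

Answer: {r=-11}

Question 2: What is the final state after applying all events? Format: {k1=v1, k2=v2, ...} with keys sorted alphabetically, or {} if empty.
Answer: {p=15, q=2, r=42}

Derivation:
  after event 1 (t=10: DEL r): {}
  after event 2 (t=20: DEC r by 11): {r=-11}
  after event 3 (t=24: INC q by 3): {q=3, r=-11}
  after event 4 (t=27: SET q = 40): {q=40, r=-11}
  after event 5 (t=28: SET r = 47): {q=40, r=47}
  after event 6 (t=38: DEC r by 1): {q=40, r=46}
  after event 7 (t=41: INC r by 1): {q=40, r=47}
  after event 8 (t=42: SET q = 36): {q=36, r=47}
  after event 9 (t=43: INC q by 2): {q=38, r=47}
  after event 10 (t=53: SET q = 2): {q=2, r=47}
  after event 11 (t=62: SET r = 42): {q=2, r=42}
  after event 12 (t=65: SET p = 15): {p=15, q=2, r=42}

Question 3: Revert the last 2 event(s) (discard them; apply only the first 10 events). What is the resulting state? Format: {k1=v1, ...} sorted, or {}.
Answer: {q=2, r=47}

Derivation:
Keep first 10 events (discard last 2):
  after event 1 (t=10: DEL r): {}
  after event 2 (t=20: DEC r by 11): {r=-11}
  after event 3 (t=24: INC q by 3): {q=3, r=-11}
  after event 4 (t=27: SET q = 40): {q=40, r=-11}
  after event 5 (t=28: SET r = 47): {q=40, r=47}
  after event 6 (t=38: DEC r by 1): {q=40, r=46}
  after event 7 (t=41: INC r by 1): {q=40, r=47}
  after event 8 (t=42: SET q = 36): {q=36, r=47}
  after event 9 (t=43: INC q by 2): {q=38, r=47}
  after event 10 (t=53: SET q = 2): {q=2, r=47}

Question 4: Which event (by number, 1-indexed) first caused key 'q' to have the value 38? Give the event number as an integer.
Answer: 9

Derivation:
Looking for first event where q becomes 38:
  event 3: q = 3
  event 4: q = 40
  event 5: q = 40
  event 6: q = 40
  event 7: q = 40
  event 8: q = 36
  event 9: q 36 -> 38  <-- first match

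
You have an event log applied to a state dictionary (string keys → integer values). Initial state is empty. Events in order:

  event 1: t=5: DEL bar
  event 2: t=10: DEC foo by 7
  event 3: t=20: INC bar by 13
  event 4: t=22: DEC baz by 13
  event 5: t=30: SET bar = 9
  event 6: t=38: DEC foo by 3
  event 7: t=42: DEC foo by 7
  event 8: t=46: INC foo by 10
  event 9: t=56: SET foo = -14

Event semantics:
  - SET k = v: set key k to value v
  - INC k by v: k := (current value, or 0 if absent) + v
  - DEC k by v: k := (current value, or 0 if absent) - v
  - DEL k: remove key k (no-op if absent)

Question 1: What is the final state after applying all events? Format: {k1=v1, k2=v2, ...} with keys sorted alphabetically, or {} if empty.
Answer: {bar=9, baz=-13, foo=-14}

Derivation:
  after event 1 (t=5: DEL bar): {}
  after event 2 (t=10: DEC foo by 7): {foo=-7}
  after event 3 (t=20: INC bar by 13): {bar=13, foo=-7}
  after event 4 (t=22: DEC baz by 13): {bar=13, baz=-13, foo=-7}
  after event 5 (t=30: SET bar = 9): {bar=9, baz=-13, foo=-7}
  after event 6 (t=38: DEC foo by 3): {bar=9, baz=-13, foo=-10}
  after event 7 (t=42: DEC foo by 7): {bar=9, baz=-13, foo=-17}
  after event 8 (t=46: INC foo by 10): {bar=9, baz=-13, foo=-7}
  after event 9 (t=56: SET foo = -14): {bar=9, baz=-13, foo=-14}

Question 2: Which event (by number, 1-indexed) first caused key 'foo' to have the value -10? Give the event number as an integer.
Looking for first event where foo becomes -10:
  event 2: foo = -7
  event 3: foo = -7
  event 4: foo = -7
  event 5: foo = -7
  event 6: foo -7 -> -10  <-- first match

Answer: 6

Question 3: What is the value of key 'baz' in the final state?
Answer: -13

Derivation:
Track key 'baz' through all 9 events:
  event 1 (t=5: DEL bar): baz unchanged
  event 2 (t=10: DEC foo by 7): baz unchanged
  event 3 (t=20: INC bar by 13): baz unchanged
  event 4 (t=22: DEC baz by 13): baz (absent) -> -13
  event 5 (t=30: SET bar = 9): baz unchanged
  event 6 (t=38: DEC foo by 3): baz unchanged
  event 7 (t=42: DEC foo by 7): baz unchanged
  event 8 (t=46: INC foo by 10): baz unchanged
  event 9 (t=56: SET foo = -14): baz unchanged
Final: baz = -13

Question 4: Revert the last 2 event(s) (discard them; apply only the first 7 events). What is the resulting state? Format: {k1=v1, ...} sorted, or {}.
Answer: {bar=9, baz=-13, foo=-17}

Derivation:
Keep first 7 events (discard last 2):
  after event 1 (t=5: DEL bar): {}
  after event 2 (t=10: DEC foo by 7): {foo=-7}
  after event 3 (t=20: INC bar by 13): {bar=13, foo=-7}
  after event 4 (t=22: DEC baz by 13): {bar=13, baz=-13, foo=-7}
  after event 5 (t=30: SET bar = 9): {bar=9, baz=-13, foo=-7}
  after event 6 (t=38: DEC foo by 3): {bar=9, baz=-13, foo=-10}
  after event 7 (t=42: DEC foo by 7): {bar=9, baz=-13, foo=-17}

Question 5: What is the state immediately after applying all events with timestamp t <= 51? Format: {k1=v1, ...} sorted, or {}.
Apply events with t <= 51 (8 events):
  after event 1 (t=5: DEL bar): {}
  after event 2 (t=10: DEC foo by 7): {foo=-7}
  after event 3 (t=20: INC bar by 13): {bar=13, foo=-7}
  after event 4 (t=22: DEC baz by 13): {bar=13, baz=-13, foo=-7}
  after event 5 (t=30: SET bar = 9): {bar=9, baz=-13, foo=-7}
  after event 6 (t=38: DEC foo by 3): {bar=9, baz=-13, foo=-10}
  after event 7 (t=42: DEC foo by 7): {bar=9, baz=-13, foo=-17}
  after event 8 (t=46: INC foo by 10): {bar=9, baz=-13, foo=-7}

Answer: {bar=9, baz=-13, foo=-7}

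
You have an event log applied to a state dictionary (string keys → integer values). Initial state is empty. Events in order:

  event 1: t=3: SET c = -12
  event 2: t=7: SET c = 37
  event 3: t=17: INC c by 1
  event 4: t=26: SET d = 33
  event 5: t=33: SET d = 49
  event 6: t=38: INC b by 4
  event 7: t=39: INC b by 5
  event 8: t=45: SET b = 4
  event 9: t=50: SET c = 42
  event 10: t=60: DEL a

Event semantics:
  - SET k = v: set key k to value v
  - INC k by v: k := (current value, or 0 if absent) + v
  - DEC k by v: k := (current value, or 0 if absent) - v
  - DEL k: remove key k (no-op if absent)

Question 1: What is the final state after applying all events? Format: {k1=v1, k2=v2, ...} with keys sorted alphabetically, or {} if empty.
  after event 1 (t=3: SET c = -12): {c=-12}
  after event 2 (t=7: SET c = 37): {c=37}
  after event 3 (t=17: INC c by 1): {c=38}
  after event 4 (t=26: SET d = 33): {c=38, d=33}
  after event 5 (t=33: SET d = 49): {c=38, d=49}
  after event 6 (t=38: INC b by 4): {b=4, c=38, d=49}
  after event 7 (t=39: INC b by 5): {b=9, c=38, d=49}
  after event 8 (t=45: SET b = 4): {b=4, c=38, d=49}
  after event 9 (t=50: SET c = 42): {b=4, c=42, d=49}
  after event 10 (t=60: DEL a): {b=4, c=42, d=49}

Answer: {b=4, c=42, d=49}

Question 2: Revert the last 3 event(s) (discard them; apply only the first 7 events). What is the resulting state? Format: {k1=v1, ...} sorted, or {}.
Answer: {b=9, c=38, d=49}

Derivation:
Keep first 7 events (discard last 3):
  after event 1 (t=3: SET c = -12): {c=-12}
  after event 2 (t=7: SET c = 37): {c=37}
  after event 3 (t=17: INC c by 1): {c=38}
  after event 4 (t=26: SET d = 33): {c=38, d=33}
  after event 5 (t=33: SET d = 49): {c=38, d=49}
  after event 6 (t=38: INC b by 4): {b=4, c=38, d=49}
  after event 7 (t=39: INC b by 5): {b=9, c=38, d=49}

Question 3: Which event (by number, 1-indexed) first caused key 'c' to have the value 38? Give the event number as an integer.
Looking for first event where c becomes 38:
  event 1: c = -12
  event 2: c = 37
  event 3: c 37 -> 38  <-- first match

Answer: 3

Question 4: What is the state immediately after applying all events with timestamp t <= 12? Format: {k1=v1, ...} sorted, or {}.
Apply events with t <= 12 (2 events):
  after event 1 (t=3: SET c = -12): {c=-12}
  after event 2 (t=7: SET c = 37): {c=37}

Answer: {c=37}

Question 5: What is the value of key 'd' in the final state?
Answer: 49

Derivation:
Track key 'd' through all 10 events:
  event 1 (t=3: SET c = -12): d unchanged
  event 2 (t=7: SET c = 37): d unchanged
  event 3 (t=17: INC c by 1): d unchanged
  event 4 (t=26: SET d = 33): d (absent) -> 33
  event 5 (t=33: SET d = 49): d 33 -> 49
  event 6 (t=38: INC b by 4): d unchanged
  event 7 (t=39: INC b by 5): d unchanged
  event 8 (t=45: SET b = 4): d unchanged
  event 9 (t=50: SET c = 42): d unchanged
  event 10 (t=60: DEL a): d unchanged
Final: d = 49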